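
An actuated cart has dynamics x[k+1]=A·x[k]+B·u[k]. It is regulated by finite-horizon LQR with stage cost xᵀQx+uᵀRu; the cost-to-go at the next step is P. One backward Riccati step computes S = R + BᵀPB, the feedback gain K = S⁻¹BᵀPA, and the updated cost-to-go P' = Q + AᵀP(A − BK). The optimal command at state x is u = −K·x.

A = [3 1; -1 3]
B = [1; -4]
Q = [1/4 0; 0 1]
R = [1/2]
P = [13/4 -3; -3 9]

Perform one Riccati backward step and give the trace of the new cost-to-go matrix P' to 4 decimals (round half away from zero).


BᵀP = [15.2500 -39.0000]
S = R + BᵀPB = [1/2] + [171.2500] = [171.7500]
BᵀPA = [84.7500 -101.7500]
K = S⁻¹·BᵀPA = [0.4934 -0.5924]
A−BK = [2.5066 1.5924; 0.9738 0.6303]
AᵀP(A−BK) = [14.4301 8.9585; 8.9585 5.9702]
P' = Q + AᵀP(A−BK) = [14.6801 8.9585; 8.9585 6.9702]
tr(P') = 21.6503

21.6503


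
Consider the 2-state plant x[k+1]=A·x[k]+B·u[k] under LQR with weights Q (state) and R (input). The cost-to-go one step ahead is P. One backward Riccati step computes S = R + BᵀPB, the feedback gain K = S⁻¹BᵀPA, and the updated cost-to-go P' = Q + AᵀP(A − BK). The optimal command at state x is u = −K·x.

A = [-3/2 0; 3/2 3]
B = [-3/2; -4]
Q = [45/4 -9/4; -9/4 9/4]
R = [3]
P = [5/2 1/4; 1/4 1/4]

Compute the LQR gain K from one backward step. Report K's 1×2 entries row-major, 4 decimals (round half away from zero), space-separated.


BᵀP = [-4.7500 -1.3750]
S = R + BᵀPB = [3] + [12.6250] = [15.6250]
BᵀPA = [5.0625 -4.1250]
K = S⁻¹·BᵀPA = [0.3240 -0.2640]
A−BK = [-1.0140 -0.3960; 2.7960 1.9440]
AᵀP(A−BK) = [3.4223 1.3365; 1.3365 1.1610]
P' = Q + AᵀP(A−BK) = [14.6723 -0.9135; -0.9135 3.4110]
tr(P') = 18.0833

0.3240 -0.2640


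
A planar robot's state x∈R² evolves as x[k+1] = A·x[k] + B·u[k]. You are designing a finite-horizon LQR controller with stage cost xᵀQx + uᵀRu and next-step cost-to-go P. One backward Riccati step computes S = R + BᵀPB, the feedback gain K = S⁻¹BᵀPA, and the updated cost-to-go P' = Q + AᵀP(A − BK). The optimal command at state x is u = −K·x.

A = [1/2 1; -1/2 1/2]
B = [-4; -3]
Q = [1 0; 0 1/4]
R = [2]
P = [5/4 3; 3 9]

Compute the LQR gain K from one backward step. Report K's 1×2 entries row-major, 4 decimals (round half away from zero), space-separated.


0.0714 -0.1914

BᵀP = [-14.0000 -39.0000]
S = R + BᵀPB = [2] + [173.0000] = [175.0000]
BᵀPA = [12.5000 -33.5000]
K = S⁻¹·BᵀPA = [0.0714 -0.1914]
A−BK = [0.7857 0.2343; -0.2857 -0.0743]
AᵀP(A−BK) = [0.1696 0.0179; 0.0179 0.0871]
P' = Q + AᵀP(A−BK) = [1.1696 0.0179; 0.0179 0.3371]
tr(P') = 1.5068


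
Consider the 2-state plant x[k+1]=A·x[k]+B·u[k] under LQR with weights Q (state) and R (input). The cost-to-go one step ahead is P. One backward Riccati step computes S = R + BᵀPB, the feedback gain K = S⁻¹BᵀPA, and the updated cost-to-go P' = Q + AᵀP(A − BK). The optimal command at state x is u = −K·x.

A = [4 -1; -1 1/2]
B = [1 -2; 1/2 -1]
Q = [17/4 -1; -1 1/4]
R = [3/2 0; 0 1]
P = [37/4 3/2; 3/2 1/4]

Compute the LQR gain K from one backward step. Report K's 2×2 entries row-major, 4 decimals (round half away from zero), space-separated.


BᵀP = [10.0000 1.6250; -20.0000 -3.2500]
S = R + BᵀPB = [3/2 0; 0 1] + [10.8125 -21.6250; -21.6250 43.2500] = [12.3125 -21.6250; -21.6250 44.2500]
BᵀPA = [38.3750 -9.1875; -76.7500 18.3750]
K = S⁻¹·BᵀPA = [0.4972 -0.1190; -1.4915 0.3571]
A−BK = [0.5198 -0.1668; -2.7401 0.9166]
AᵀP(A−BK) = [2.6988 -0.6510; -0.6510 0.1575]
P' = Q + AᵀP(A−BK) = [6.9488 -1.6510; -1.6510 0.4075]
tr(P') = 7.3563

0.4972 -0.1190 -1.4915 0.3571


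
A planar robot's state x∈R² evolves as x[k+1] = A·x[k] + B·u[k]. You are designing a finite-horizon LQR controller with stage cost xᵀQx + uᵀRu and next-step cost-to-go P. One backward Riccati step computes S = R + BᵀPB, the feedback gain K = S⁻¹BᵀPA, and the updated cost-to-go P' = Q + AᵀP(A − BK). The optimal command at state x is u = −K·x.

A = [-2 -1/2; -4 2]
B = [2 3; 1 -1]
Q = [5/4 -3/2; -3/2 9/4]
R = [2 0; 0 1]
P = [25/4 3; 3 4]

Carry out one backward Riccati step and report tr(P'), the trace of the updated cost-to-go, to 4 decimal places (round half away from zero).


19.4945

BᵀP = [15.5000 10.0000; 15.7500 5.0000]
S = R + BᵀPB = [2 0; 0 1] + [41.0000 36.5000; 36.5000 42.2500] = [43.0000 36.5000; 36.5000 43.2500]
BᵀPA = [-71.0000 12.2500; -51.5000 2.1250]
K = S⁻¹·BᵀPA = [-2.2578 0.8573; 0.7147 -0.6744]
A−BK = [0.3716 -0.1915; -1.0275 0.4682]
AᵀP(A−BK) = [13.5014 -5.6104; -5.6104 2.4931]
P' = Q + AᵀP(A−BK) = [14.7514 -7.1104; -7.1104 4.7431]
tr(P') = 19.4945


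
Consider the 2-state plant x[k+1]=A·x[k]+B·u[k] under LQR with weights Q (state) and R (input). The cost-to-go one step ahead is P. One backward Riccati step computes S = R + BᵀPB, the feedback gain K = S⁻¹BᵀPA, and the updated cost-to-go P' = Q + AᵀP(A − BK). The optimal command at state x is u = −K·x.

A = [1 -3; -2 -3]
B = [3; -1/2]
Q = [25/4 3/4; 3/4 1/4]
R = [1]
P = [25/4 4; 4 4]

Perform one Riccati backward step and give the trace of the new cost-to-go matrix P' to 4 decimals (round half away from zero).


37.5270

BᵀP = [16.7500 10.0000]
S = R + BᵀPB = [1] + [45.2500] = [46.2500]
BᵀPA = [-3.2500 -80.2500]
K = S⁻¹·BᵀPA = [-0.0703 -1.7351]
A−BK = [1.2108 2.2054; -2.0351 -3.8676]
AᵀP(A−BK) = [6.0216 11.6108; 11.6108 25.0054]
P' = Q + AᵀP(A−BK) = [12.2716 12.3608; 12.3608 25.2554]
tr(P') = 37.5270


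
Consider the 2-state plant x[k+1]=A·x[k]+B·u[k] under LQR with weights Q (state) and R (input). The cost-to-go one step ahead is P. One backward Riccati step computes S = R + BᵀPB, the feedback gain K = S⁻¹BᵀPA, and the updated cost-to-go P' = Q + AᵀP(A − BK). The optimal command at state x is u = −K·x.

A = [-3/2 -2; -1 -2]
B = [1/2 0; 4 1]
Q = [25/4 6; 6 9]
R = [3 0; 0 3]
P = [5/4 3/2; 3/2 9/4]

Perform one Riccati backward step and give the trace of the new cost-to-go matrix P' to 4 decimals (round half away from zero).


BᵀP = [6.6250 9.7500; 1.5000 2.2500]
S = R + BᵀPB = [3 0; 0 3] + [42.3125 9.7500; 9.7500 2.2500] = [45.3125 9.7500; 9.7500 5.2500]
BᵀPA = [-19.6875 -32.7500; -4.5000 -7.5000]
K = S⁻¹·BᵀPA = [-0.4165 -0.6918; -0.0837 -0.1437]
A−BK = [-1.2918 -1.6541; 0.7496 0.9111]
AᵀP(A−BK) = [0.9865 1.4828; 1.4828 2.2645]
P' = Q + AᵀP(A−BK) = [7.2365 7.4828; 7.4828 11.2645]
tr(P') = 18.5011

18.5011


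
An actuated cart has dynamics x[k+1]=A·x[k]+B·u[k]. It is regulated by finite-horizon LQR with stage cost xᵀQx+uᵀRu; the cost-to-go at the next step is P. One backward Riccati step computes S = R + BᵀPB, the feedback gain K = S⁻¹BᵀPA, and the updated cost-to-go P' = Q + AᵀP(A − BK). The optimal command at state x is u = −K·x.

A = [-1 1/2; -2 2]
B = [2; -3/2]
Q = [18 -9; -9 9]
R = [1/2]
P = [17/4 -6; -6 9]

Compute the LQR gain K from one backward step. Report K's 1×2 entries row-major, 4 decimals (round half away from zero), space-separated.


BᵀP = [17.5000 -25.5000]
S = R + BᵀPB = [1/2] + [73.2500] = [73.7500]
BᵀPA = [33.5000 -42.2500]
K = S⁻¹·BᵀPA = [0.4542 -0.5729]
A−BK = [-1.9085 1.6458; -1.3186 1.1407]
AᵀP(A−BK) = [1.0331 -0.9335; -0.9335 0.8583]
P' = Q + AᵀP(A−BK) = [19.0331 -9.9335; -9.9335 9.8583]
tr(P') = 28.8913

0.4542 -0.5729


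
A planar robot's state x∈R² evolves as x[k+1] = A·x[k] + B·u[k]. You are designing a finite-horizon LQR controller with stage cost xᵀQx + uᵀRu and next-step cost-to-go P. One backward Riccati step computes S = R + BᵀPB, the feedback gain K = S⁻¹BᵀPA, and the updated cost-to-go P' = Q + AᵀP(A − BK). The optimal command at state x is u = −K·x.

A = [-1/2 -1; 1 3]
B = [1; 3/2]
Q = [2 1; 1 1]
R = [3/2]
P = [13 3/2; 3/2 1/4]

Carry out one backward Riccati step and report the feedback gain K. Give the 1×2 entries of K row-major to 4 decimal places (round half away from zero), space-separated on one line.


BᵀP = [15.2500 1.8750]
S = R + BᵀPB = [3/2] + [18.0625] = [19.5625]
BᵀPA = [-5.7500 -9.6250]
K = S⁻¹·BᵀPA = [-0.2939 -0.4920]
A−BK = [-0.2061 -0.5080; 1.4409 3.7380]
AᵀP(A−BK) = [0.3099 0.6709; 0.6709 1.5144]
P' = Q + AᵀP(A−BK) = [2.3099 1.6709; 1.6709 2.5144]
tr(P') = 4.8243

-0.2939 -0.4920


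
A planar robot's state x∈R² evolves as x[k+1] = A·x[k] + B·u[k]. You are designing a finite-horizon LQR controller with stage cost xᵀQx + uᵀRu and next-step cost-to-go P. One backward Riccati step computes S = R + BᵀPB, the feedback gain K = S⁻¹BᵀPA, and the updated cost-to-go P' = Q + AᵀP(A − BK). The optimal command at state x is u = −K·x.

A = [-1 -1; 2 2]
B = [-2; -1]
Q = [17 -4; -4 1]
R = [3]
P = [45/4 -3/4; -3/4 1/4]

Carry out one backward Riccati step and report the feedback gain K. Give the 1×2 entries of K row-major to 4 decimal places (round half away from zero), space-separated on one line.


BᵀP = [-21.7500 1.2500]
S = R + BᵀPB = [3] + [42.2500] = [45.2500]
BᵀPA = [24.2500 24.2500]
K = S⁻¹·BᵀPA = [0.5359 0.5359]
A−BK = [0.0718 0.0718; 2.5359 2.5359]
AᵀP(A−BK) = [2.2541 2.2541; 2.2541 2.2541]
P' = Q + AᵀP(A−BK) = [19.2541 -1.7459; -1.7459 3.2541]
tr(P') = 22.5083

0.5359 0.5359


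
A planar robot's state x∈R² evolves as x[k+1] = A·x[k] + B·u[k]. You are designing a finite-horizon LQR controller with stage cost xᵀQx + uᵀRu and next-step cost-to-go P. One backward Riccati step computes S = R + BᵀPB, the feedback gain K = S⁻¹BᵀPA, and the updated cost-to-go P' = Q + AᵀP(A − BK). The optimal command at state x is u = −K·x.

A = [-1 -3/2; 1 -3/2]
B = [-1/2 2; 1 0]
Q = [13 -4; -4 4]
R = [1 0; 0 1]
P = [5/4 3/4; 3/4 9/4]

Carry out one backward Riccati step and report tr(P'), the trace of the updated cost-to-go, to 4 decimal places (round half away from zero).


BᵀP = [0.1250 1.8750; 2.5000 1.5000]
S = R + BᵀPB = [1 0; 0 1] + [1.8125 0.2500; 0.2500 5.0000] = [2.8125 0.2500; 0.2500 6.0000]
BᵀPA = [1.7500 -3.0000; -1.0000 -6.0000]
K = S⁻¹·BᵀPA = [0.6394 -0.9814; -0.1933 -0.9591]
A−BK = [-0.2937 -0.0725; 0.3606 -0.5186]
AᵀP(A−BK) = [0.6877 -0.7416; -0.7416 2.5511]
P' = Q + AᵀP(A−BK) = [13.6877 -4.7416; -4.7416 6.5511]
tr(P') = 20.2388

20.2388


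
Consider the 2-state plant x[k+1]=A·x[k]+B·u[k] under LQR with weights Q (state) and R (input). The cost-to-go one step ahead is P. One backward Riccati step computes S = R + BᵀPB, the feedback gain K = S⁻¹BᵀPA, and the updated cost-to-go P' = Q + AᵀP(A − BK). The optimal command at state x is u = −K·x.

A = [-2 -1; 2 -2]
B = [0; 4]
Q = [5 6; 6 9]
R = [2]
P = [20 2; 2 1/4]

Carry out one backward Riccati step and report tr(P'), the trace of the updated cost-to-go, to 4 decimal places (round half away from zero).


BᵀP = [8.0000 1.0000]
S = R + BᵀPB = [2] + [4.0000] = [6.0000]
BᵀPA = [-14.0000 -10.0000]
K = S⁻¹·BᵀPA = [-2.3333 -1.6667]
A−BK = [-2.0000 -1.0000; 11.3333 4.6667]
AᵀP(A−BK) = [32.3333 19.6667; 19.6667 12.3333]
P' = Q + AᵀP(A−BK) = [37.3333 25.6667; 25.6667 21.3333]
tr(P') = 58.6667

58.6667


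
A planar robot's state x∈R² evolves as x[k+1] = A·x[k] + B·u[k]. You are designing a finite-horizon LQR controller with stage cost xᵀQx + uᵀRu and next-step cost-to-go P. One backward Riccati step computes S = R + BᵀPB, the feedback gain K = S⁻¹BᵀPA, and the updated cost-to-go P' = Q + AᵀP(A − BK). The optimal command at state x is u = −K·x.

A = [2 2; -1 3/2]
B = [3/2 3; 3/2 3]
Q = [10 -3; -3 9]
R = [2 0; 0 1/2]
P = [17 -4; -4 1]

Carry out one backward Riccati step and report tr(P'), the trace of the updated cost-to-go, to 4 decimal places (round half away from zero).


BᵀP = [19.5000 -4.5000; 39.0000 -9.0000]
S = R + BᵀPB = [2 0; 0 1/2] + [22.5000 45.0000; 45.0000 90.0000] = [24.5000 45.0000; 45.0000 90.5000]
BᵀPA = [43.5000 32.2500; 87.0000 64.5000]
K = S⁻¹·BᵀPA = [0.1131 0.0839; 0.9051 0.6710]
A−BK = [-0.8849 -0.1388; -3.8849 -0.6388]
AᵀP(A−BK) = [1.3375 0.4743; 0.4743 0.2654]
P' = Q + AᵀP(A−BK) = [11.3375 -2.5257; -2.5257 9.2654]
tr(P') = 20.6029

20.6029


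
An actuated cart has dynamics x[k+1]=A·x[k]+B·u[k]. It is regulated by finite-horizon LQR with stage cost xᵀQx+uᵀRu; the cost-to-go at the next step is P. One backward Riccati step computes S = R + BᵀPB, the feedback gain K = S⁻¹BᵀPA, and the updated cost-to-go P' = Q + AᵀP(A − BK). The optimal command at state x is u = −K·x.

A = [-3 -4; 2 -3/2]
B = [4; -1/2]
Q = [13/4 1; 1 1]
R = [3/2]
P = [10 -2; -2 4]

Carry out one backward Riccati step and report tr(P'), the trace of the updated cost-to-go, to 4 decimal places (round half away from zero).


29.1034

BᵀP = [41.0000 -10.0000]
S = R + BᵀPB = [3/2] + [169.0000] = [170.5000]
BᵀPA = [-143.0000 -149.0000]
K = S⁻¹·BᵀPA = [-0.8387 -0.8739]
A−BK = [0.3548 -0.5044; 1.5806 -1.9370]
AᵀP(A−BK) = [10.0645 -9.9677; -9.9677 14.7889]
P' = Q + AᵀP(A−BK) = [13.3145 -8.9677; -8.9677 15.7889]
tr(P') = 29.1034


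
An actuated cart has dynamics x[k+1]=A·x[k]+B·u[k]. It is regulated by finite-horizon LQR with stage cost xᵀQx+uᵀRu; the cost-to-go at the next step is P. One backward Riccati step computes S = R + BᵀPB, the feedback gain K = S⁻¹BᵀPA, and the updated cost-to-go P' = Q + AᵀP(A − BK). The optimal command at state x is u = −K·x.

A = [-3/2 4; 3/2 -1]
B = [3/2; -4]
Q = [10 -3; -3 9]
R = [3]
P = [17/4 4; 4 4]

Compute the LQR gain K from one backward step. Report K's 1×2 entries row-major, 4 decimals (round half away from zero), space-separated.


-0.0197 -0.9978

BᵀP = [-9.6250 -10.0000]
S = R + BᵀPB = [3] + [25.5625] = [28.5625]
BᵀPA = [-0.5625 -28.5000]
K = S⁻¹·BᵀPA = [-0.0197 -0.9978]
A−BK = [-1.4705 5.4967; 1.4212 -4.9912]
AᵀP(A−BK) = [0.5514 -2.0613; -2.0613 11.5624]
P' = Q + AᵀP(A−BK) = [10.5514 -5.0613; -5.0613 20.5624]
tr(P') = 31.1138


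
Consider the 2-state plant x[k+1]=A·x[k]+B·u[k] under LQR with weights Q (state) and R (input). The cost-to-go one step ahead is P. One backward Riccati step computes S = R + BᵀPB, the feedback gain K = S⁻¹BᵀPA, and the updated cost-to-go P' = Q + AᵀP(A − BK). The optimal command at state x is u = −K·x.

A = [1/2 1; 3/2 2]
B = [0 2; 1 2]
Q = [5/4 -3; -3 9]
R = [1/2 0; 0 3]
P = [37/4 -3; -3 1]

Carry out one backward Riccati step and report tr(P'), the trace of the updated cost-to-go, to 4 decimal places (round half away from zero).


10.5290

BᵀP = [-3.0000 1.0000; 12.5000 -4.0000]
S = R + BᵀPB = [1/2 0; 0 3] + [1.0000 -4.0000; -4.0000 17.0000] = [1.5000 -4.0000; -4.0000 20.0000]
BᵀPA = [0.0000 -1.0000; 0.2500 4.5000]
K = S⁻¹·BᵀPA = [0.0714 -0.1429; 0.0268 0.1964]
A−BK = [0.4464 0.6071; 1.3750 1.7500]
AᵀP(A−BK) = [0.0558 0.0759; 0.0759 0.2232]
P' = Q + AᵀP(A−BK) = [1.3058 -2.9241; -2.9241 9.2232]
tr(P') = 10.5290


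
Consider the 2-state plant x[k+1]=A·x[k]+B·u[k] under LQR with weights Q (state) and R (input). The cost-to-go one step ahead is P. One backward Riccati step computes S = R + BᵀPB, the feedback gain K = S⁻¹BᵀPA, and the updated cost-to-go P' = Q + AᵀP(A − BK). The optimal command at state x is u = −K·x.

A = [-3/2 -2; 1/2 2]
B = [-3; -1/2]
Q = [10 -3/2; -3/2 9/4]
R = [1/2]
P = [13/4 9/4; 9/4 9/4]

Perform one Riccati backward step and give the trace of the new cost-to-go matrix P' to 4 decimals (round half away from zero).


BᵀP = [-10.8750 -7.8750]
S = R + BᵀPB = [1/2] + [36.5625] = [37.0625]
BᵀPA = [12.3750 6.0000]
K = S⁻¹·BᵀPA = [0.3339 0.1619]
A−BK = [-0.4983 -1.5143; 0.6669 2.0809]
AᵀP(A−BK) = [0.3680 0.9966; 0.9966 3.0287]
P' = Q + AᵀP(A−BK) = [10.3680 -0.5034; -0.5034 5.2787]
tr(P') = 15.6467

15.6467


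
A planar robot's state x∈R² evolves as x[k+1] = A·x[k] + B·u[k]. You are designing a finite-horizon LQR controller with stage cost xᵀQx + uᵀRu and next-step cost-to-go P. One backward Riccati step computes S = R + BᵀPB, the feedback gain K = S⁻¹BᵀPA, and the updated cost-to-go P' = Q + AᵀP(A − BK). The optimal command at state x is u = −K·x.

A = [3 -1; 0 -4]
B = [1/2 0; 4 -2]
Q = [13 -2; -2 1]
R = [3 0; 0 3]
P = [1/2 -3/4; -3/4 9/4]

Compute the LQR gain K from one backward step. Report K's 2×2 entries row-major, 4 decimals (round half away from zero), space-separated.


-0.1572 -0.7090 0.1490 0.3559

BᵀP = [-2.7500 8.6250; 1.5000 -4.5000]
S = R + BᵀPB = [3 0; 0 3] + [33.1250 -17.2500; -17.2500 9.0000] = [36.1250 -17.2500; -17.2500 12.0000]
BᵀPA = [-8.2500 -31.7500; 4.5000 16.5000]
K = S⁻¹·BᵀPA = [-0.1572 -0.7090; 0.1490 0.3559]
A−BK = [3.0786 -0.6455; 0.9269 -0.4524]
AᵀP(A−BK) = [2.5324 0.0497; 0.0497 2.1186]
P' = Q + AᵀP(A−BK) = [15.5324 -1.9503; -1.9503 3.1186]
tr(P') = 18.6510


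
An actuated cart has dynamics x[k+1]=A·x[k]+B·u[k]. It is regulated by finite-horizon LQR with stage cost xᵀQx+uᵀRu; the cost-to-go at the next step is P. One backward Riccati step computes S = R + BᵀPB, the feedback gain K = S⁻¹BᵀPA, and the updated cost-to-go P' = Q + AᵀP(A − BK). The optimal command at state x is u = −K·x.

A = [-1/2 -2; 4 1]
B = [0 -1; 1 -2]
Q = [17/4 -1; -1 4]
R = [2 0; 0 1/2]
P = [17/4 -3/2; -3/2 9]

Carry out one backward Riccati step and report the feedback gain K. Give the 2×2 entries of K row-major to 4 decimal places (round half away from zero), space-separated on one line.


1.8034 1.6909 -1.0250 0.4000

BᵀP = [-1.5000 9.0000; -1.2500 -16.5000]
S = R + BᵀPB = [2 0; 0 1/2] + [9.0000 -16.5000; -16.5000 34.2500] = [11.0000 -16.5000; -16.5000 34.7500]
BᵀPA = [36.7500 12.0000; -65.3750 -14.0000]
K = S⁻¹·BᵀPA = [1.8034 1.6909; -1.0250 0.4000]
A−BK = [-1.5250 -1.6000; 0.1466 0.1091]
AᵀP(A−BK) = [17.7778 17.0091; 17.0091 17.3091]
P' = Q + AᵀP(A−BK) = [22.0278 16.0091; 16.0091 21.3091]
tr(P') = 43.3369


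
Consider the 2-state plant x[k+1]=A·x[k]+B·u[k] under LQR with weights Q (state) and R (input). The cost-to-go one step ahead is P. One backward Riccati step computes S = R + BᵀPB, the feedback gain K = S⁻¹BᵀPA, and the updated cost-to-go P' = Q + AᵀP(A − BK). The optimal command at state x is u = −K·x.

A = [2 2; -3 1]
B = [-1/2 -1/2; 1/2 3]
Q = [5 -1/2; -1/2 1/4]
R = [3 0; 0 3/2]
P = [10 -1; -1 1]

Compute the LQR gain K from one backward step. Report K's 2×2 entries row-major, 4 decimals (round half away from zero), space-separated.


-1.0700 -1.3165 -1.2717 -0.3081

BᵀP = [-5.5000 1.0000; -8.0000 3.5000]
S = R + BᵀPB = [3 0; 0 3/2] + [3.2500 5.7500; 5.7500 14.5000] = [6.2500 5.7500; 5.7500 16.0000]
BᵀPA = [-14.0000 -10.0000; -26.5000 -12.5000]
K = S⁻¹·BᵀPA = [-1.0700 -1.3165; -1.2717 -0.3081]
A−BK = [0.8291 1.1877; 1.3501 2.5826]
AᵀP(A−BK) = [12.3193 14.4034; 14.4034 19.9832]
P' = Q + AᵀP(A−BK) = [17.3193 13.9034; 13.9034 20.2332]
tr(P') = 37.5525


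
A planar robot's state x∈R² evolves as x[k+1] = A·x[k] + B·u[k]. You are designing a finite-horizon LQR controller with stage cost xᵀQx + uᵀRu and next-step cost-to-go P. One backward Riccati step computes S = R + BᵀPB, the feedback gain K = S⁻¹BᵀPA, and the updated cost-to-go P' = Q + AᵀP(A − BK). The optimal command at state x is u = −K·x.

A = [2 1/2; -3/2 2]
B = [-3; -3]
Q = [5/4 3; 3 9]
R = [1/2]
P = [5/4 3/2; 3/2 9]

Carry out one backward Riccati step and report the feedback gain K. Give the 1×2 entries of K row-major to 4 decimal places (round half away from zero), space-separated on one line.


BᵀP = [-8.2500 -31.5000]
S = R + BᵀPB = [1/2] + [119.2500] = [119.7500]
BᵀPA = [30.7500 -67.1250]
K = S⁻¹·BᵀPA = [0.2568 -0.5605]
A−BK = [2.7704 -1.1816; -0.7296 0.3184]
AᵀP(A−BK) = [8.3539 -3.6383; -3.6383 1.6861]
P' = Q + AᵀP(A−BK) = [9.6039 -0.6383; -0.6383 10.6861]
tr(P') = 20.2899

0.2568 -0.5605


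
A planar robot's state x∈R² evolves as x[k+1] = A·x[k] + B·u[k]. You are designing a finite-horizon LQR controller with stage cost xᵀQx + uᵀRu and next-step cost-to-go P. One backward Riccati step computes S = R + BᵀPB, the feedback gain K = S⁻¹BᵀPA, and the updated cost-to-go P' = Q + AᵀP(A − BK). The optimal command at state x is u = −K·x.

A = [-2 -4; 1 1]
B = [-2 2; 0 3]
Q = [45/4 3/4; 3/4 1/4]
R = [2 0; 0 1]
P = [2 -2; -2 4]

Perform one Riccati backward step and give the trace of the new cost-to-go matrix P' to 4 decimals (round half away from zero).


BᵀP = [-4.0000 4.0000; -2.0000 8.0000]
S = R + BᵀPB = [2 0; 0 1] + [8.0000 4.0000; 4.0000 20.0000] = [10.0000 4.0000; 4.0000 21.0000]
BᵀPA = [12.0000 20.0000; 12.0000 16.0000]
K = S⁻¹·BᵀPA = [1.0515 1.8351; 0.3711 0.4124]
A−BK = [-0.6392 -1.1546; -0.1134 -0.2371]
AᵀP(A−BK) = [2.9278 5.0309; 5.0309 8.7010]
P' = Q + AᵀP(A−BK) = [14.1778 5.7809; 5.7809 8.9510]
tr(P') = 23.1289

23.1289


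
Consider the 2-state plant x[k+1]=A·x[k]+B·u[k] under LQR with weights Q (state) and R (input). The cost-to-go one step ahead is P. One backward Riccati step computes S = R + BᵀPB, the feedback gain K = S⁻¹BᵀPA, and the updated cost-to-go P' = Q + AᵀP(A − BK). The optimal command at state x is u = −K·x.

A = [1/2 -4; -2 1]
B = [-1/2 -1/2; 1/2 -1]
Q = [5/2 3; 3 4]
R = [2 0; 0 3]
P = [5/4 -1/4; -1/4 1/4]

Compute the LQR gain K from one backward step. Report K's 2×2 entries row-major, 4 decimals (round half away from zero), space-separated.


BᵀP = [-0.7500 0.2500; -0.3750 -0.1250]
S = R + BᵀPB = [2 0; 0 3] + [0.5000 0.1250; 0.1250 0.3125] = [2.5000 0.1250; 0.1250 3.3125]
BᵀPA = [-0.8750 3.2500; 0.0625 1.3750]
K = S⁻¹·BᵀPA = [-0.3516 1.2817; 0.0321 0.3667]
A−BK = [0.3403 -3.1758; -1.7921 0.7259]
AᵀP(A−BK) = [1.5028 -4.0265; -4.0265 17.5803]
P' = Q + AᵀP(A−BK) = [4.0028 -1.0265; -1.0265 21.5803]
tr(P') = 25.5832

-0.3516 1.2817 0.0321 0.3667


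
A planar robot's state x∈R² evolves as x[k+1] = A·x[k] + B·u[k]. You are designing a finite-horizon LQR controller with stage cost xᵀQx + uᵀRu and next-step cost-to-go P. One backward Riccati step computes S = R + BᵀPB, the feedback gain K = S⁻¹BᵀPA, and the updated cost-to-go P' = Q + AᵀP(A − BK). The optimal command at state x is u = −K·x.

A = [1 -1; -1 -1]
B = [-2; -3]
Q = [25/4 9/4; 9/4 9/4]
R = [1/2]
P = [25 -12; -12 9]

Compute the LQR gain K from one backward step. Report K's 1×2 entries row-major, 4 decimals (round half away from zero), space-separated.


BᵀP = [-14.0000 -3.0000]
S = R + BᵀPB = [1/2] + [37.0000] = [37.5000]
BᵀPA = [-11.0000 17.0000]
K = S⁻¹·BᵀPA = [-0.2933 0.4533]
A−BK = [0.4133 -0.0933; -1.8800 0.3600]
AᵀP(A−BK) = [54.7733 -11.0133; -11.0133 2.2933]
P' = Q + AᵀP(A−BK) = [61.0233 -8.7633; -8.7633 4.5433]
tr(P') = 65.5667

-0.2933 0.4533


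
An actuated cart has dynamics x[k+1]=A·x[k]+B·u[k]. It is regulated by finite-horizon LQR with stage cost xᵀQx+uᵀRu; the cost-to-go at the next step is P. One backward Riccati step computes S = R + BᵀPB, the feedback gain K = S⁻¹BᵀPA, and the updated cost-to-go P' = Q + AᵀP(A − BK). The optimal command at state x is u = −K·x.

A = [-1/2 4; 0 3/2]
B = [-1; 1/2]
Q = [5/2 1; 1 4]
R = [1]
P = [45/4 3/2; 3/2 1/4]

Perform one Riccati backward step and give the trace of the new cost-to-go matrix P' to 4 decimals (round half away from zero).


BᵀP = [-10.5000 -1.3750]
S = R + BᵀPB = [1] + [9.8125] = [10.8125]
BᵀPA = [5.2500 -44.0625]
K = S⁻¹·BᵀPA = [0.4855 -4.0751]
A−BK = [-0.0145 -0.0751; -0.2428 3.5376]
AᵀP(A−BK) = [0.2634 -2.2305; -2.2305 19.0014]
P' = Q + AᵀP(A−BK) = [2.7634 -1.2305; -1.2305 23.0014]
tr(P') = 25.7648

25.7648


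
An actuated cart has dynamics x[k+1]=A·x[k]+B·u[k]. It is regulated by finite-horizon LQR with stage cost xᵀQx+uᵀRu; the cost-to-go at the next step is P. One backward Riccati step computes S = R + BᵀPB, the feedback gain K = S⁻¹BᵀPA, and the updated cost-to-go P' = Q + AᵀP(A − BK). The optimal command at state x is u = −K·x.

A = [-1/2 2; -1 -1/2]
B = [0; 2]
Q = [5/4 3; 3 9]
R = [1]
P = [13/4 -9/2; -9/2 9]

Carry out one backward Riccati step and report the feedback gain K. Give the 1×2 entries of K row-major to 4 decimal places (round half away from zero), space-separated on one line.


BᵀP = [-9.0000 18.0000]
S = R + BᵀPB = [1] + [36.0000] = [37.0000]
BᵀPA = [-13.5000 -27.0000]
K = S⁻¹·BᵀPA = [-0.3649 -0.7297]
A−BK = [-0.5000 2.0000; -0.2703 0.9595]
AᵀP(A−BK) = [0.3868 -0.7264; -0.7264 4.5473]
P' = Q + AᵀP(A−BK) = [1.6368 2.2736; 2.2736 13.5473]
tr(P') = 15.1841

-0.3649 -0.7297


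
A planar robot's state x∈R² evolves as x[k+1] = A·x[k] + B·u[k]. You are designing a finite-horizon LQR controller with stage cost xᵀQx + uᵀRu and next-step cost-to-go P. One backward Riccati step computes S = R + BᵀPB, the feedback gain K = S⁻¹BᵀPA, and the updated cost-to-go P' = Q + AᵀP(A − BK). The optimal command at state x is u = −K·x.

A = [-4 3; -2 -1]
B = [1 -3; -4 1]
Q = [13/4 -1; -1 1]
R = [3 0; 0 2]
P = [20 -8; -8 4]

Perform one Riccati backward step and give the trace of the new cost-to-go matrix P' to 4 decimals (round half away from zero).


BᵀP = [52.0000 -24.0000; -68.0000 28.0000]
S = R + BᵀPB = [3 0; 0 2] + [148.0000 -180.0000; -180.0000 232.0000] = [151.0000 -180.0000; -180.0000 234.0000]
BᵀPA = [-160.0000 180.0000; 216.0000 -232.0000]
K = S⁻¹·BᵀPA = [0.4908 0.1227; 1.3006 -0.8971]
A−BK = [-0.5890 0.1861; -1.3374 0.3879]
AᵀP(A−BK) = [5.5951 -2.6012; -2.6012 1.7941]
P' = Q + AᵀP(A−BK) = [8.8451 -3.6012; -3.6012 2.7941]
tr(P') = 11.6392

11.6392


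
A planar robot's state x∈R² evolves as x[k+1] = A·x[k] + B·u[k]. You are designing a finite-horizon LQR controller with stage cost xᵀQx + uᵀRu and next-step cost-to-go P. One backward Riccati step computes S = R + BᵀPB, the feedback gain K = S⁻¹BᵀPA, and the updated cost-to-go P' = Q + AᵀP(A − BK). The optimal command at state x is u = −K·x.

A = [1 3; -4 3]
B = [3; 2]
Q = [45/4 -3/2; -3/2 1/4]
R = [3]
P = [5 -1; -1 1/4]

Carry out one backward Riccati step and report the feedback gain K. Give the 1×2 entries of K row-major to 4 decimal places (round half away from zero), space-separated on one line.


BᵀP = [13.0000 -2.5000]
S = R + BᵀPB = [3] + [34.0000] = [37.0000]
BᵀPA = [23.0000 31.5000]
K = S⁻¹·BᵀPA = [0.6216 0.8514]
A−BK = [-0.8649 0.4459; -5.2432 1.2973]
AᵀP(A−BK) = [2.7027 1.4189; 1.4189 2.4324]
P' = Q + AᵀP(A−BK) = [13.9527 -0.0811; -0.0811 2.6824]
tr(P') = 16.6351

0.6216 0.8514


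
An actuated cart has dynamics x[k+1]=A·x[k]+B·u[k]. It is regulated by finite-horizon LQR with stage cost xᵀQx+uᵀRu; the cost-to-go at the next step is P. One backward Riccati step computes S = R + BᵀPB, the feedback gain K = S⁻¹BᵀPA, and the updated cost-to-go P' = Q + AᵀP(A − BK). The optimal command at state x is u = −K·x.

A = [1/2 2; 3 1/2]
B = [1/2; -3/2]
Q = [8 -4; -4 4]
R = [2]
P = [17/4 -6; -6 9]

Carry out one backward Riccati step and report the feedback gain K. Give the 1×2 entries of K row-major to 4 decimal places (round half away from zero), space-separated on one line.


-1.3598 0.4333

BᵀP = [11.1250 -16.5000]
S = R + BᵀPB = [2] + [30.3125] = [32.3125]
BᵀPA = [-43.9375 14.0000]
K = S⁻¹·BᵀPA = [-1.3598 0.4333]
A−BK = [1.1799 1.7834; 0.9603 1.1499]
AᵀP(A−BK) = [4.3177 -0.7132; -0.7132 1.1842]
P' = Q + AᵀP(A−BK) = [12.3177 -4.7132; -4.7132 5.1842]
tr(P') = 17.5019


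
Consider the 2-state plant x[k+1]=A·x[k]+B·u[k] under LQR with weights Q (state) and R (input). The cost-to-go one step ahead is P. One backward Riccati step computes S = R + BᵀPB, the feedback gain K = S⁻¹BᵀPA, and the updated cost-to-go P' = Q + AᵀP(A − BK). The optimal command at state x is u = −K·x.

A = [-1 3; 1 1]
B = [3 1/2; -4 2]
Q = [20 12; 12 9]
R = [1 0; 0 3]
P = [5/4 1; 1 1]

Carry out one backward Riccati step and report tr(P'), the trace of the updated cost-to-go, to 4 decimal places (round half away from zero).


35.6774

BᵀP = [-0.2500 -1.0000; 2.6250 2.5000]
S = R + BᵀPB = [1 0; 0 3] + [3.2500 -2.1250; -2.1250 6.3125] = [4.2500 -2.1250; -2.1250 9.3125]
BᵀPA = [-0.7500 -1.7500; -0.1250 10.3750]
K = S⁻¹·BᵀPA = [-0.2068 0.1640; -0.0606 1.1515]
A−BK = [-0.3494 1.9323; 0.2941 -0.6471]
AᵀP(A−BK) = [0.0873 -0.4831; -0.4831 6.5900]
P' = Q + AᵀP(A−BK) = [20.0873 11.5169; 11.5169 15.5900]
tr(P') = 35.6774


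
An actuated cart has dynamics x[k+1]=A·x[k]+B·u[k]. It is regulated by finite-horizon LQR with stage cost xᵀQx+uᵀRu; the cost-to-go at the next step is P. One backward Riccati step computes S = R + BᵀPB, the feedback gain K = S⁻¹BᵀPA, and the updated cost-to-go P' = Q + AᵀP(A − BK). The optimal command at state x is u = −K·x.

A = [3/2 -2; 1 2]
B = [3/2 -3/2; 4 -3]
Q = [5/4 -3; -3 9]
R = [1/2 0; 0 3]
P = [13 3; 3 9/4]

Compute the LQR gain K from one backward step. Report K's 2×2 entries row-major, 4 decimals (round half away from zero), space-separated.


BᵀP = [31.5000 13.5000; -28.5000 -11.2500]
S = R + BᵀPB = [1/2 0; 0 3] + [101.2500 -87.7500; -87.7500 76.5000] = [101.7500 -87.7500; -87.7500 79.5000]
BᵀPA = [60.7500 -36.0000; -54.0000 34.5000]
K = S⁻¹·BᵀPA = [0.2342 0.4251; -0.4207 0.9031]
A−BK = [0.5176 -1.2829; -1.1990 3.0092]
AᵀP(A−BK) = [3.5523 -8.5533; -8.5533 21.1441]
P' = Q + AᵀP(A−BK) = [4.8023 -11.5533; -11.5533 30.1441]
tr(P') = 34.9464

0.2342 0.4251 -0.4207 0.9031


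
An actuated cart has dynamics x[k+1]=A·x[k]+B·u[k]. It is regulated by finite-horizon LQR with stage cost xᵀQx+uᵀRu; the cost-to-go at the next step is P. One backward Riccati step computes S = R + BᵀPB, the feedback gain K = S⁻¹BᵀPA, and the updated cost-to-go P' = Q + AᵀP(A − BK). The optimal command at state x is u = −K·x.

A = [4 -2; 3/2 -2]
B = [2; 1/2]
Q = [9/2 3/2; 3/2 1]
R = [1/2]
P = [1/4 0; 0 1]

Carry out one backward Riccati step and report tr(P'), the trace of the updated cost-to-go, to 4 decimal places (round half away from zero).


BᵀP = [0.5000 0.5000]
S = R + BᵀPB = [1/2] + [1.2500] = [1.7500]
BᵀPA = [2.7500 -2.0000]
K = S⁻¹·BᵀPA = [1.5714 -1.1429]
A−BK = [0.8571 0.2857; 0.7143 -1.4286]
AᵀP(A−BK) = [1.9286 -1.8571; -1.8571 2.7143]
P' = Q + AᵀP(A−BK) = [6.4286 -0.3571; -0.3571 3.7143]
tr(P') = 10.1429

10.1429


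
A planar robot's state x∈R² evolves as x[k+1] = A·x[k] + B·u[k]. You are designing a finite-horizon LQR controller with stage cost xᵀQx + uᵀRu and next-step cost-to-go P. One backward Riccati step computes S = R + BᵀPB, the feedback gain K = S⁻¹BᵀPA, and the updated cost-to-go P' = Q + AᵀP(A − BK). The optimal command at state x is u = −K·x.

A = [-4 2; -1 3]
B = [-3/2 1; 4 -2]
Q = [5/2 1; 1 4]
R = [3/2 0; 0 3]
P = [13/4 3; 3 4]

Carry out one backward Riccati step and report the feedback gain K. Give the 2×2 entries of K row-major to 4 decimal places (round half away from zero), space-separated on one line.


-1.2449 1.3905 -0.3671 0.1536

BᵀP = [7.1250 11.5000; -2.7500 -5.0000]
S = R + BᵀPB = [3/2 0; 0 3] + [35.3125 -15.8750; -15.8750 7.2500] = [36.8125 -15.8750; -15.8750 10.2500]
BᵀPA = [-40.0000 48.7500; 16.0000 -20.5000]
K = S⁻¹·BᵀPA = [-1.2449 1.3905; -0.3671 0.1536]
A−BK = [-5.5002 3.9322; 3.2454 -2.2549]
AᵀP(A−BK) = [36.0778 -26.8369; -26.8369 20.3611]
P' = Q + AᵀP(A−BK) = [38.5778 -25.8369; -25.8369 24.3611]
tr(P') = 62.9389


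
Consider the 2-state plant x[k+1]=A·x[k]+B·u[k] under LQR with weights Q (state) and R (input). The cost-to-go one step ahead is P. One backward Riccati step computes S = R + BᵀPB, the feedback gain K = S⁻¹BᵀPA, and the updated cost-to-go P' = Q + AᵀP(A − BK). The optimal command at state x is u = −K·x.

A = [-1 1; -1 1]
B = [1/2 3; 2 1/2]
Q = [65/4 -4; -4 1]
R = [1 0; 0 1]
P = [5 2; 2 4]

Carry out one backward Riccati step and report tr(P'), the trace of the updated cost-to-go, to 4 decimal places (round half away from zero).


17.7440

BᵀP = [6.5000 9.0000; 16.0000 8.0000]
S = R + BᵀPB = [1 0; 0 1] + [21.2500 24.0000; 24.0000 52.0000] = [22.2500 24.0000; 24.0000 53.0000]
BᵀPA = [-15.5000 15.5000; -24.0000 24.0000]
K = S⁻¹·BᵀPA = [-0.4070 0.4070; -0.2685 0.2685]
A−BK = [0.0091 -0.0091; -0.0518 0.0518]
AᵀP(A−BK) = [0.2470 -0.2470; -0.2470 0.2470]
P' = Q + AᵀP(A−BK) = [16.4970 -4.2470; -4.2470 1.2470]
tr(P') = 17.7440


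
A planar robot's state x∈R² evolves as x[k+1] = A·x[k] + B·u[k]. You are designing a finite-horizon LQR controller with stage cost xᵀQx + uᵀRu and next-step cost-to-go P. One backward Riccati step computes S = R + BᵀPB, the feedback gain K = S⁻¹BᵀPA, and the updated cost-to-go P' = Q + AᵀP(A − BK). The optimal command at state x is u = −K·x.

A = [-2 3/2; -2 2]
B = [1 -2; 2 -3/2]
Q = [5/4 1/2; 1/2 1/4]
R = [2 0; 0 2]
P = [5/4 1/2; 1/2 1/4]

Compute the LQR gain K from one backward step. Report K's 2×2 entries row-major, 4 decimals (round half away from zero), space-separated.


-0.4383 0.3673 0.6268 -0.5133

BᵀP = [2.2500 1.0000; -3.2500 -1.3750]
S = R + BᵀPB = [2 0; 0 2] + [4.2500 -6.0000; -6.0000 8.5625] = [6.2500 -6.0000; -6.0000 10.5625]
BᵀPA = [-6.5000 5.3750; 9.2500 -7.6250]
K = S⁻¹·BᵀPA = [-0.4383 0.3673; 0.6268 -0.5133]
A−BK = [-0.3082 0.1062; -0.1832 0.4956]
AᵀP(A−BK) = [1.3535 -1.1150; -1.1150 0.9248]
P' = Q + AᵀP(A−BK) = [2.6035 -0.6150; -0.6150 1.1748]
tr(P') = 3.7782


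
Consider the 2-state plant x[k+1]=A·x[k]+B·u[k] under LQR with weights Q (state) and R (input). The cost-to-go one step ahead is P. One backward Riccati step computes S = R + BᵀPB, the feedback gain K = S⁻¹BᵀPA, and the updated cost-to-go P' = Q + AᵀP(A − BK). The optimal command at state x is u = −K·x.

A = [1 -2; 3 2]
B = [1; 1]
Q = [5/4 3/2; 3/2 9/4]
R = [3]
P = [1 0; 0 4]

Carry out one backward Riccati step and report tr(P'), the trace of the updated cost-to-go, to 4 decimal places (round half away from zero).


BᵀP = [1.0000 4.0000]
S = R + BᵀPB = [3] + [5.0000] = [8.0000]
BᵀPA = [13.0000 6.0000]
K = S⁻¹·BᵀPA = [1.6250 0.7500]
A−BK = [-0.6250 -2.7500; 1.3750 1.2500]
AᵀP(A−BK) = [15.8750 12.2500; 12.2500 15.5000]
P' = Q + AᵀP(A−BK) = [17.1250 13.7500; 13.7500 17.7500]
tr(P') = 34.8750

34.8750


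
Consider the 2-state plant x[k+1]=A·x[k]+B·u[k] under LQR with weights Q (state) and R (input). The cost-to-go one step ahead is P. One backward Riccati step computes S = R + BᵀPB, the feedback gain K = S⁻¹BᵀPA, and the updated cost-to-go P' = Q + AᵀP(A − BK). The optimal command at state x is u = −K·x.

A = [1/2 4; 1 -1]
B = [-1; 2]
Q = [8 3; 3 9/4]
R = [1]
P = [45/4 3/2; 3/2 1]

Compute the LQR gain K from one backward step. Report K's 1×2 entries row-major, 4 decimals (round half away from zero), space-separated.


BᵀP = [-8.2500 0.5000]
S = R + BᵀPB = [1] + [9.2500] = [10.2500]
BᵀPA = [-3.6250 -33.5000]
K = S⁻¹·BᵀPA = [-0.3537 -3.2683]
A−BK = [0.1463 0.7317; 1.7073 5.5366]
AᵀP(A−BK) = [4.0305 14.9024; 14.9024 59.5122]
P' = Q + AᵀP(A−BK) = [12.0305 17.9024; 17.9024 61.7622]
tr(P') = 73.7927

-0.3537 -3.2683


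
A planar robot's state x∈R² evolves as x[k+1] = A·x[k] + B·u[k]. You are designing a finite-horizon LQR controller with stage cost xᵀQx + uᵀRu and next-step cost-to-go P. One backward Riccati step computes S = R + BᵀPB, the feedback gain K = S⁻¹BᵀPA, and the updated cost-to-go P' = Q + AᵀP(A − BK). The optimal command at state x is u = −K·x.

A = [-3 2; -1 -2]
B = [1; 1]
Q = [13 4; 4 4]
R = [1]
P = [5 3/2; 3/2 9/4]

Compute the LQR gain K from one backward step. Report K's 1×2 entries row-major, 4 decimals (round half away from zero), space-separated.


BᵀP = [6.5000 3.7500]
S = R + BᵀPB = [1] + [10.2500] = [11.2500]
BᵀPA = [-23.2500 5.5000]
K = S⁻¹·BᵀPA = [-2.0667 0.4889]
A−BK = [-0.9333 1.5111; 1.0667 -2.4889]
AᵀP(A−BK) = [8.2000 -8.1333; -8.1333 14.3111]
P' = Q + AᵀP(A−BK) = [21.2000 -4.1333; -4.1333 18.3111]
tr(P') = 39.5111

-2.0667 0.4889


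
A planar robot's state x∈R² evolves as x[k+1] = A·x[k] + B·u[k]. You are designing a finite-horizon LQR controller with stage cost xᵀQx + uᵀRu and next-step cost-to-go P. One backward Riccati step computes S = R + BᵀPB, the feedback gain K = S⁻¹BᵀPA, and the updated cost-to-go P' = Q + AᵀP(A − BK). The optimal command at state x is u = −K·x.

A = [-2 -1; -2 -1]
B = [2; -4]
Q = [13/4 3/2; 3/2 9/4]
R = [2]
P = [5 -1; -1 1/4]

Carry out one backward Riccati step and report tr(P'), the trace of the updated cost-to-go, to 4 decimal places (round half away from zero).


7.3452

BᵀP = [14.0000 -3.0000]
S = R + BᵀPB = [2] + [40.0000] = [42.0000]
BᵀPA = [-22.0000 -11.0000]
K = S⁻¹·BᵀPA = [-0.5238 -0.2619]
A−BK = [-0.9524 -0.4762; -4.0952 -2.0476]
AᵀP(A−BK) = [1.4762 0.7381; 0.7381 0.3690]
P' = Q + AᵀP(A−BK) = [4.7262 2.2381; 2.2381 2.6190]
tr(P') = 7.3452


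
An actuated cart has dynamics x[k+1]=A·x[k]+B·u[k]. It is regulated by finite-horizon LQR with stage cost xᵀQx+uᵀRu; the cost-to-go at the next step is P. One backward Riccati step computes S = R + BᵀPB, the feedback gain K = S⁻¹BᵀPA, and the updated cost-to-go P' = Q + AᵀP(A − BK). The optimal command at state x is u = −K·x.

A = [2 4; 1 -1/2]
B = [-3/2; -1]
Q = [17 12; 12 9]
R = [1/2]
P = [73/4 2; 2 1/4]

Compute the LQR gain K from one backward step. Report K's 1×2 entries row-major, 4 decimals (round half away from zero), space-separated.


-1.2967 -2.4235

BᵀP = [-29.3750 -3.2500]
S = R + BᵀPB = [1/2] + [47.3125] = [47.8125]
BᵀPA = [-62.0000 -115.8750]
K = S⁻¹·BᵀPA = [-1.2967 -2.4235]
A−BK = [0.0549 0.3647; -0.2967 -2.9235]
AᵀP(A−BK) = [0.8526 1.6162; 1.6162 3.2360]
P' = Q + AᵀP(A−BK) = [17.8526 13.6162; 13.6162 12.2360]
tr(P') = 30.0886


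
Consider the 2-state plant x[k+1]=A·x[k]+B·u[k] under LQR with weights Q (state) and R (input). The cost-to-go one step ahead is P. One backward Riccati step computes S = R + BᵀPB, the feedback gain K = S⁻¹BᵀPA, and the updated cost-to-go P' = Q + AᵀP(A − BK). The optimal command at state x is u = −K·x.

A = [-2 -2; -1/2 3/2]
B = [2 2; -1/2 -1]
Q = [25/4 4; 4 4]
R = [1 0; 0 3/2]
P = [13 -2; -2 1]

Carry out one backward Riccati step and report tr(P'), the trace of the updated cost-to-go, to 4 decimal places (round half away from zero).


BᵀP = [27.0000 -4.5000; 28.0000 -5.0000]
S = R + BᵀPB = [1 0; 0 3/2] + [56.2500 58.5000; 58.5000 61.0000] = [57.2500 58.5000; 58.5000 62.5000]
BᵀPA = [-51.7500 -60.7500; -53.5000 -63.5000]
K = S⁻¹·BᵀPA = [-0.6712 -0.5269; -0.2277 -0.5229]
A−BK = [-0.2021 0.0994; -1.0634 0.7137]
AᵀP(A−BK) = [1.3304 0.0120; 0.0120 1.0417]
P' = Q + AᵀP(A−BK) = [7.5804 4.0120; 4.0120 5.0417]
tr(P') = 12.6221

12.6221


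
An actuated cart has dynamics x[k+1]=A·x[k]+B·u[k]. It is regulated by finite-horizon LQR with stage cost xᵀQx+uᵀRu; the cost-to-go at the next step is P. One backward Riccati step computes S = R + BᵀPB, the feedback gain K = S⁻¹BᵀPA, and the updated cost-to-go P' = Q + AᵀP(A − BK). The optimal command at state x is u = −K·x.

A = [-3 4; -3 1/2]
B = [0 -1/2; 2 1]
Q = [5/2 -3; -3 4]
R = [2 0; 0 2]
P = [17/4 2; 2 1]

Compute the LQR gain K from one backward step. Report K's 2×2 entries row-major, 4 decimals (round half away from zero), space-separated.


BᵀP = [4.0000 2.0000; -0.1250 0.0000]
S = R + BᵀPB = [2 0; 0 2] + [4.0000 0.0000; 0.0000 0.0625] = [6.0000 0.0000; 0.0000 2.0625]
BᵀPA = [-18.0000 17.0000; 0.3750 -0.5000]
K = S⁻¹·BᵀPA = [-3.0000 2.8333; 0.1818 -0.2424]
A−BK = [-2.9091 3.8788; 2.8182 -4.9242]
AᵀP(A−BK) = [29.1818 -28.4091; -28.4091 27.9621]
P' = Q + AᵀP(A−BK) = [31.6818 -31.4091; -31.4091 31.9621]
tr(P') = 63.6439

-3.0000 2.8333 0.1818 -0.2424


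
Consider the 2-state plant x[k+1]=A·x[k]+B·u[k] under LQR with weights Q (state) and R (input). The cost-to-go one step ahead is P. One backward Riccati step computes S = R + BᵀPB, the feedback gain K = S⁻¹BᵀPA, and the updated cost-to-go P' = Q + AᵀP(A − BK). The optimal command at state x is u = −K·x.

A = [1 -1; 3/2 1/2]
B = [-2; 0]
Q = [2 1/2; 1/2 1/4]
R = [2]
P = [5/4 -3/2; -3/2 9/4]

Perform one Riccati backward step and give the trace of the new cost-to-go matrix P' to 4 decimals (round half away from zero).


BᵀP = [-2.5000 3.0000]
S = R + BᵀPB = [2] + [5.0000] = [7.0000]
BᵀPA = [2.0000 4.0000]
K = S⁻¹·BᵀPA = [0.2857 0.5714]
A−BK = [1.5714 0.1429; 1.5000 0.5000]
AᵀP(A−BK) = [1.2411 0.7946; 0.7946 1.0268]
P' = Q + AᵀP(A−BK) = [3.2411 1.2946; 1.2946 1.2768]
tr(P') = 4.5179

4.5179
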